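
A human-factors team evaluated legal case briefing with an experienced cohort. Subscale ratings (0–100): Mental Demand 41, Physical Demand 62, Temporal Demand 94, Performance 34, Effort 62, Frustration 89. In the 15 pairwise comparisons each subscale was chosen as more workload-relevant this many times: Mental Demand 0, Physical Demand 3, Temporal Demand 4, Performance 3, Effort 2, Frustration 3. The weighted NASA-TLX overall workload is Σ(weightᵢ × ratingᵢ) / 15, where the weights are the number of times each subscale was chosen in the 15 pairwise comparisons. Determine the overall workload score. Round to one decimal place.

The tallies are the weights (they sum to 15).
Weighted sum = 0·41 + 3·62 + 4·94 + 3·34 + 2·62 + 3·89
            = 0 + 186 + 376 + 102 + 124 + 267 = 1055.
Overall workload = 1055 / 15 = 70.3333 ≈ 70.3.

70.3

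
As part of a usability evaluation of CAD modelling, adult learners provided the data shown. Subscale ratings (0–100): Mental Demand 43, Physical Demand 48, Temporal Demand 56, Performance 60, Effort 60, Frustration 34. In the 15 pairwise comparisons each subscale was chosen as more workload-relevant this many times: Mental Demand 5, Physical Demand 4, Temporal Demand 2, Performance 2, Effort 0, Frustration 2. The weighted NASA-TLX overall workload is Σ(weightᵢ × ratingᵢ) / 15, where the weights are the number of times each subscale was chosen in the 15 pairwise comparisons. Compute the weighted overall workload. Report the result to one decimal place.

47.1

The tallies are the weights (they sum to 15).
Weighted sum = 5·43 + 4·48 + 2·56 + 2·60 + 0·60 + 2·34
            = 215 + 192 + 112 + 120 + 0 + 68 = 707.
Overall workload = 707 / 15 = 47.1333 ≈ 47.1.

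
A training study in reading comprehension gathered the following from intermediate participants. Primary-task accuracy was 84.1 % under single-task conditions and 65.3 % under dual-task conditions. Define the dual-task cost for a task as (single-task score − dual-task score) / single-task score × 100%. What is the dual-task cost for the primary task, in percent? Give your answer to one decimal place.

22.4

Cost = (84.1 − 65.3) / 84.1 × 100%
     = 18.8000 / 84.1 × 100% = 22.3543%.
≈ 22.4%.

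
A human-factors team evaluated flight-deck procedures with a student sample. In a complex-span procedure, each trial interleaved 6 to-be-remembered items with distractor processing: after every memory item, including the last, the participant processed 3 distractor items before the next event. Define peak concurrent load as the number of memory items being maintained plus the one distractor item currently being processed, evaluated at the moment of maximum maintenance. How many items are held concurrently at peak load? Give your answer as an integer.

7

Maintenance is greatest during the distractor(s) after memory item 6: all 6 memory items are being held.
One distractor item is concurrently being processed.
Peak concurrent load = 6 + 1 = 7 items.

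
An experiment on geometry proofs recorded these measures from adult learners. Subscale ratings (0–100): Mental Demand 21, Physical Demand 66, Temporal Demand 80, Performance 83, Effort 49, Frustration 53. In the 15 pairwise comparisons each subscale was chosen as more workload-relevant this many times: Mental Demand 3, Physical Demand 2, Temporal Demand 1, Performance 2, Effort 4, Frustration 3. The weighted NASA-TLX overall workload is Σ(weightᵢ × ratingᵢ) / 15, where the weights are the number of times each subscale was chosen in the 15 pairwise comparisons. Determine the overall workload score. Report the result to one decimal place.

53.1

The tallies are the weights (they sum to 15).
Weighted sum = 3·21 + 2·66 + 1·80 + 2·83 + 4·49 + 3·53
            = 63 + 132 + 80 + 166 + 196 + 159 = 796.
Overall workload = 796 / 15 = 53.0667 ≈ 53.1.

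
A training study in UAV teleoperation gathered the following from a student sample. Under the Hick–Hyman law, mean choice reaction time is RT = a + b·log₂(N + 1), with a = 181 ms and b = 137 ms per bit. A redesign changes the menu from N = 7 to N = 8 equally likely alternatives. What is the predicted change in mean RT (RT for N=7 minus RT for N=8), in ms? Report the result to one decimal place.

RT(7) = 181 + 137·log₂(8) = 181 + 137·3.0000 = 592.0000 ms.
RT(8) = 181 + 137·log₂(9) = 181 + 137·3.1699 = 615.2763 ms.
Difference = 592.0000 − 615.2763 = -23.2763 ≈ -23.3 ms.

-23.3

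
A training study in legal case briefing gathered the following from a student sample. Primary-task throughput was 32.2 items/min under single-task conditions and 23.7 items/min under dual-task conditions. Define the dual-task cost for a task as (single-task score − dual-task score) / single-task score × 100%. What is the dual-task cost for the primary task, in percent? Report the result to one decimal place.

Cost = (32.2 − 23.7) / 32.2 × 100%
     = 8.5000 / 32.2 × 100% = 26.3975%.
≈ 26.4%.

26.4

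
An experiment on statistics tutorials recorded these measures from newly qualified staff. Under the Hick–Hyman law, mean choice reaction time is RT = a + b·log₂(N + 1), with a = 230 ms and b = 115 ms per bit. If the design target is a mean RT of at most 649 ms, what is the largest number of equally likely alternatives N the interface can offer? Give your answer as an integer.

Set 230 + 115·log₂(N + 1) ≤ 649.
log₂(N + 1) ≤ (649 − 230) / 115 = 3.6435.
N + 1 ≤ 2^3.6435 = 12.4969.
N ≤ 11.4969, so the largest integer N is 11.

11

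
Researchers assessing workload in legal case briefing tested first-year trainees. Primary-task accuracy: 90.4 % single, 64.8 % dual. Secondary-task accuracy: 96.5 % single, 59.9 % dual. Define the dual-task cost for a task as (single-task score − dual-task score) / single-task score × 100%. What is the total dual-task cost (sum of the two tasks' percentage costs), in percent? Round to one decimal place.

66.2

Primary cost = (90.4 − 64.8) / 90.4 × 100% = 28.3186%.
Secondary cost = (96.5 − 59.9) / 96.5 × 100% = 37.9275%.
Total = 28.3186% + 37.9275% = 66.2461% ≈ 66.2%.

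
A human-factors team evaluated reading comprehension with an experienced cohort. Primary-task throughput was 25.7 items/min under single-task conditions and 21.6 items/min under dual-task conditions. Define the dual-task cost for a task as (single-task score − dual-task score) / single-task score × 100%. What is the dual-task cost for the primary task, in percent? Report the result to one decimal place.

Cost = (25.7 − 21.6) / 25.7 × 100%
     = 4.1000 / 25.7 × 100% = 15.9533%.
≈ 16.0%.

16.0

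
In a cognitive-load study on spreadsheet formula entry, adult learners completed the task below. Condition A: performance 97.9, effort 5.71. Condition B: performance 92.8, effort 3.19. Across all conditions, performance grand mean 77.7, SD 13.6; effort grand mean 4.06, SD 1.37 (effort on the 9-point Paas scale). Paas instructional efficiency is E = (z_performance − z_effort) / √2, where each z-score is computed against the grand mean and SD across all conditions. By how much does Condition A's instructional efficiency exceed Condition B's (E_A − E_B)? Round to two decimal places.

-1.04

Condition A: z_P = (97.9 − 77.7)/13.6 = 1.4853; z_E = (5.71 − 4.06)/1.37 = 1.2044; E_A = (1.4853 − 1.2044)/√2 = 0.1986.
Condition B: z_P = (92.8 − 77.7)/13.6 = 1.1103; z_E = (3.19 − 4.06)/1.37 = -0.6350; E_B = (1.1103 − (-0.6350))/√2 = 1.2341.
E_A − E_B = 0.1986 − 1.2341 = -1.0355 ≈ -1.04.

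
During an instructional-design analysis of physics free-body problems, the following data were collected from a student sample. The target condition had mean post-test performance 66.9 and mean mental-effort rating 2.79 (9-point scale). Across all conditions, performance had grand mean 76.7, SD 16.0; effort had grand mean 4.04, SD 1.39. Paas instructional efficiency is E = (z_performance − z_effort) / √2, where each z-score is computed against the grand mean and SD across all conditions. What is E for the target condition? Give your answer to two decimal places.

z_performance = (66.9 − 76.7) / 16.0 = -9.8000 / 16.0 = -0.6125.
z_effort = (2.79 − 4.04) / 1.39 = -1.2500 / 1.39 = -0.8993.
z_P − z_E = -0.6125 − (-0.8993) = 0.2868.
E = 0.2868 / √2 = 0.2868 / 1.41421 = 0.2028 ≈ 0.20.

0.20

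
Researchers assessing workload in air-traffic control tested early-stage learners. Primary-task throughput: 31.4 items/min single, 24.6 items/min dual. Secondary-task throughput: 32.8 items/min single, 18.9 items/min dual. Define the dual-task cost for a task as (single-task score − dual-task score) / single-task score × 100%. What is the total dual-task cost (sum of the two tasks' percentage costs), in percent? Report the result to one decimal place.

64.0

Primary cost = (31.4 − 24.6) / 31.4 × 100% = 21.6561%.
Secondary cost = (32.8 − 18.9) / 32.8 × 100% = 42.3780%.
Total = 21.6561% + 42.3780% = 64.0341% ≈ 64.0%.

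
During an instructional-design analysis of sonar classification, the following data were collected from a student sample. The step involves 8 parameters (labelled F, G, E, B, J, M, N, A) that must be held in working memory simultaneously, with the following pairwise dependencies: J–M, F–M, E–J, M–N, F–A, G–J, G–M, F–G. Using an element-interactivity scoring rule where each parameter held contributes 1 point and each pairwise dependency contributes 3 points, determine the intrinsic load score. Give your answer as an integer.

Count of parameters held simultaneously: 8.
Count of pairwise dependencies listed: 8.
Element contribution: 8 × 1 = 8.
Interaction contribution: 8 × 3 = 24.
Intrinsic load = 8 + 24 = 32.

32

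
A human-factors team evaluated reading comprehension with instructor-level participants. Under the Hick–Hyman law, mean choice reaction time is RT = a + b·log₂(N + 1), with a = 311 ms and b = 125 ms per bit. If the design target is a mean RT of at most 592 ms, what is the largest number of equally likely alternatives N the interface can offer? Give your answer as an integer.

Set 311 + 125·log₂(N + 1) ≤ 592.
log₂(N + 1) ≤ (592 − 311) / 125 = 2.2480.
N + 1 ≤ 2^2.2480 = 4.7502.
N ≤ 3.7502, so the largest integer N is 3.

3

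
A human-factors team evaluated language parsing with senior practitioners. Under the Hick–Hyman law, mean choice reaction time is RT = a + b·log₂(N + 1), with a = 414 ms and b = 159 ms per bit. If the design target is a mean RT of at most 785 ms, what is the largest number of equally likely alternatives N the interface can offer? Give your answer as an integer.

Set 414 + 159·log₂(N + 1) ≤ 785.
log₂(N + 1) ≤ (785 − 414) / 159 = 2.3333.
N + 1 ≤ 2^2.3333 = 5.0396.
N ≤ 4.0396, so the largest integer N is 4.

4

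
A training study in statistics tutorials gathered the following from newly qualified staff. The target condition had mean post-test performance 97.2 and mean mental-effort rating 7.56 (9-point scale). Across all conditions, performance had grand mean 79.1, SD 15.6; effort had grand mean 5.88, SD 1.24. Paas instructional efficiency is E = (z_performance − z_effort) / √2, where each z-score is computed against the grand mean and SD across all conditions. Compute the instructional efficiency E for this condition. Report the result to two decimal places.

-0.14

z_performance = (97.2 − 79.1) / 15.6 = 18.1000 / 15.6 = 1.1603.
z_effort = (7.56 − 5.88) / 1.24 = 1.6800 / 1.24 = 1.3548.
z_P − z_E = 1.1603 − 1.3548 = -0.1945.
E = -0.1945 / √2 = -0.1945 / 1.41421 = -0.1375 ≈ -0.14.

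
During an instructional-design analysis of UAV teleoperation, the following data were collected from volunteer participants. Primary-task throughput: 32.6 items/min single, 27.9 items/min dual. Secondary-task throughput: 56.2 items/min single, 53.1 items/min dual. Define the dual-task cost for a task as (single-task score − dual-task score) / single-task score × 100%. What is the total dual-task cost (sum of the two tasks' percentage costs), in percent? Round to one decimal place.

Primary cost = (32.6 − 27.9) / 32.6 × 100% = 14.4172%.
Secondary cost = (56.2 − 53.1) / 56.2 × 100% = 5.5160%.
Total = 14.4172% + 5.5160% = 19.9332% ≈ 19.9%.

19.9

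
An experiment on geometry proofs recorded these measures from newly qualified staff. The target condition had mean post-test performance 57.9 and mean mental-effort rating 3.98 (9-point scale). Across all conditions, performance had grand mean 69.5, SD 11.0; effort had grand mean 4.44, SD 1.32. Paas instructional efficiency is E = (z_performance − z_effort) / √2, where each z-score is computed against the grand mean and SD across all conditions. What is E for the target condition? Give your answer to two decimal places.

-0.50

z_performance = (57.9 − 69.5) / 11.0 = -11.6000 / 11.0 = -1.0545.
z_effort = (3.98 − 4.44) / 1.32 = -0.4600 / 1.32 = -0.3485.
z_P − z_E = -1.0545 − (-0.3485) = -0.7060.
E = -0.7060 / √2 = -0.7060 / 1.41421 = -0.4992 ≈ -0.50.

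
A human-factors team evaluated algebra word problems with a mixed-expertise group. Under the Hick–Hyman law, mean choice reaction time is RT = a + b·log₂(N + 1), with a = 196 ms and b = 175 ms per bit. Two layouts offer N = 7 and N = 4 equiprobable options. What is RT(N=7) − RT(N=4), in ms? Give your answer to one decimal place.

118.7

RT(7) = 196 + 175·log₂(8) = 196 + 175·3.0000 = 721.0000 ms.
RT(4) = 196 + 175·log₂(5) = 196 + 175·2.3219 = 602.3325 ms.
Difference = 721.0000 − 602.3325 = 118.6675 ≈ 118.7 ms.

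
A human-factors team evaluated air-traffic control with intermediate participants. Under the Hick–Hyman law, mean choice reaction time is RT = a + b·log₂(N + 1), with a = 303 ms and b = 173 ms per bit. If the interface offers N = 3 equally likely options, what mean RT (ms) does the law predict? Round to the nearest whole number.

649

log₂(3 + 1) = log₂(4) = 2.0000.
RT = 303 + 173 × 2.0000 = 303 + 346.0000 = 649.0000 ms.
≈ 649 ms.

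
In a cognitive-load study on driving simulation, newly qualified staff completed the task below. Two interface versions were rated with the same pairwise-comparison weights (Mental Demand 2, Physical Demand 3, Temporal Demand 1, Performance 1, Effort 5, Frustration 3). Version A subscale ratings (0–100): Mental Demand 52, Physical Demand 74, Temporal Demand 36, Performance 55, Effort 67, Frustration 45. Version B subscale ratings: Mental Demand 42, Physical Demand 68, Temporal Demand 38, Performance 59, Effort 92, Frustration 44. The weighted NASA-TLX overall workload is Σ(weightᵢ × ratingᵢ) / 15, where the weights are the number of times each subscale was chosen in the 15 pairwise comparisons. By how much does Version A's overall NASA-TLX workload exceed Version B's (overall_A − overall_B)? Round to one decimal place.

Version A weighted sum = 2·52 + 3·74 + 1·36 + 1·55 + 5·67 + 3·45 = 104 + 222 + 36 + 55 + 335 + 135 = 887; overall_A = 887/15 = 59.1333.
Version B weighted sum = 2·42 + 3·68 + 1·38 + 1·59 + 5·92 + 3·44 = 84 + 204 + 38 + 59 + 460 + 132 = 977; overall_B = 977/15 = 65.1333.
Difference = 59.1333 − 65.1333 = -6.0000 ≈ -6.0.

-6.0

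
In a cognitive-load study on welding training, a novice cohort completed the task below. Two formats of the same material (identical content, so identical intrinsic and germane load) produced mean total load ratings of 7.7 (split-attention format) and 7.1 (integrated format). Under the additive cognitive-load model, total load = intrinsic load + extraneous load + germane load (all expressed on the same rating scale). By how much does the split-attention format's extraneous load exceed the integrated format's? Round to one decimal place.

Intrinsic and germane load are equal across formats, so the difference in total load equals the difference in extraneous load.
Extraneous-load difference = 7.7 − 7.1 = 0.6.

0.6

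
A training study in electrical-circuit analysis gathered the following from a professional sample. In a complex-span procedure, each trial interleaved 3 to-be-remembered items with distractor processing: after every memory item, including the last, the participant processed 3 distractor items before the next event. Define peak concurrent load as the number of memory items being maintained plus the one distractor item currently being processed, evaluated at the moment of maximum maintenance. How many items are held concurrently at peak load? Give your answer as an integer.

Maintenance is greatest during the distractor(s) after memory item 3: all 3 memory items are being held.
One distractor item is concurrently being processed.
Peak concurrent load = 3 + 1 = 4 items.

4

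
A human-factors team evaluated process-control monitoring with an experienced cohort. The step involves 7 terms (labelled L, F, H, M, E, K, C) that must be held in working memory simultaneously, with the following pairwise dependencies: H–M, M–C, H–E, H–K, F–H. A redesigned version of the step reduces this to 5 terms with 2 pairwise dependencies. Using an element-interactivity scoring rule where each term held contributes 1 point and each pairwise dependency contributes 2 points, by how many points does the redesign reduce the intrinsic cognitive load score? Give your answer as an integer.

Original: 7 × 1 + 5 × 2 = 7 + 10 = 17.
Redesigned: 5 × 1 + 2 × 2 = 5 + 4 = 9.
Reduction = 17 − 9 = 8.

8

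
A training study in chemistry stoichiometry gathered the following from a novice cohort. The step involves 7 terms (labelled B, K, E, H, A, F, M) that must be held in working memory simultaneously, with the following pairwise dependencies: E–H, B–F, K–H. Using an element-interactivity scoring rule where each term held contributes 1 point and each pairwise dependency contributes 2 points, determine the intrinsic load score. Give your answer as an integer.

Count of terms held simultaneously: 7.
Count of pairwise dependencies listed: 3.
Element contribution: 7 × 1 = 7.
Interaction contribution: 3 × 2 = 6.
Intrinsic load = 7 + 6 = 13.

13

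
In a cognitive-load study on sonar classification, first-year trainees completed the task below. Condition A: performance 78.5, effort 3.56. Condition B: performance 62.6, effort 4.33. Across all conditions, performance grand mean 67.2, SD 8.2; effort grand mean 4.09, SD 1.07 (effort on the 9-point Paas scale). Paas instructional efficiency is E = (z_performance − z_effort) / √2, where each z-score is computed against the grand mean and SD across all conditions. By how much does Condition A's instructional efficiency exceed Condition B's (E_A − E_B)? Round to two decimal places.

1.88

Condition A: z_P = (78.5 − 67.2)/8.2 = 1.3780; z_E = (3.56 − 4.09)/1.07 = -0.4953; E_A = (1.3780 − (-0.4953))/√2 = 1.3246.
Condition B: z_P = (62.6 − 67.2)/8.2 = -0.5610; z_E = (4.33 − 4.09)/1.07 = 0.2243; E_B = (-0.5610 − 0.2243)/√2 = -0.5553.
E_A − E_B = 1.3246 − (-0.5553) = 1.8799 ≈ 1.88.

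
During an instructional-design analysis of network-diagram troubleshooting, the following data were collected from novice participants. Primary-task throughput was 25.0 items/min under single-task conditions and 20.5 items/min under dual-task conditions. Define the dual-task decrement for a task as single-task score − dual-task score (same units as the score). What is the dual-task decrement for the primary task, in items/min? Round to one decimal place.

4.5

Decrement = 25.0 − 20.5 = 4.5000 items/min ≈ 4.5 items/min.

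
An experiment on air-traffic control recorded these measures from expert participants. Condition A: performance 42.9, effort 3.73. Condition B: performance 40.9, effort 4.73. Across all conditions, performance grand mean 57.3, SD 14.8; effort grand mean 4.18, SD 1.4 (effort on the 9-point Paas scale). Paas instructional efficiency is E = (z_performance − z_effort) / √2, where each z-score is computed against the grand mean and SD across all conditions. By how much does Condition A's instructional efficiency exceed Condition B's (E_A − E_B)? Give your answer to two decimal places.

0.60

Condition A: z_P = (42.9 − 57.3)/14.8 = -0.9730; z_E = (3.73 − 4.18)/1.4 = -0.3214; E_A = (-0.9730 − (-0.3214))/√2 = -0.4608.
Condition B: z_P = (40.9 − 57.3)/14.8 = -1.1081; z_E = (4.73 − 4.18)/1.4 = 0.3929; E_B = (-1.1081 − 0.3929)/√2 = -1.0614.
E_A − E_B = -0.4608 − (-1.0614) = 0.6006 ≈ 0.60.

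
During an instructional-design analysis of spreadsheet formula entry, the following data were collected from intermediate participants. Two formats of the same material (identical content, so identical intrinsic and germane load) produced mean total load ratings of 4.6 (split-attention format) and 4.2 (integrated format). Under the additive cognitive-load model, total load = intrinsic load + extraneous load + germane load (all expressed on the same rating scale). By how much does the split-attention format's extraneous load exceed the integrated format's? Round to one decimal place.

Intrinsic and germane load are equal across formats, so the difference in total load equals the difference in extraneous load.
Extraneous-load difference = 4.6 − 4.2 = 0.4.

0.4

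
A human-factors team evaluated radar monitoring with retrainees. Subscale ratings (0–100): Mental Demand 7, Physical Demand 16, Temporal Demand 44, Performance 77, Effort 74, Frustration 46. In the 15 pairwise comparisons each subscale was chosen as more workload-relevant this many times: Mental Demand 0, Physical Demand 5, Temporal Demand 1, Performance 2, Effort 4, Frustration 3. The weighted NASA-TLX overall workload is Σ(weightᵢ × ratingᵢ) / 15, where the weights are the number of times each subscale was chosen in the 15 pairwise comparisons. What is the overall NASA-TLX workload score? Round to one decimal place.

47.5

The tallies are the weights (they sum to 15).
Weighted sum = 0·7 + 5·16 + 1·44 + 2·77 + 4·74 + 3·46
            = 0 + 80 + 44 + 154 + 296 + 138 = 712.
Overall workload = 712 / 15 = 47.4667 ≈ 47.5.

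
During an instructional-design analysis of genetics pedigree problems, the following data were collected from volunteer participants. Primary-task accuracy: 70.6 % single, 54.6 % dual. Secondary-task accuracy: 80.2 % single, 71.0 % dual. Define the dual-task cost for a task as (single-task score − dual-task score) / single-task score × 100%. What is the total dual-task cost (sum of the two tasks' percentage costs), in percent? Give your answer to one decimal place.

Primary cost = (70.6 − 54.6) / 70.6 × 100% = 22.6629%.
Secondary cost = (80.2 − 71.0) / 80.2 × 100% = 11.4713%.
Total = 22.6629% + 11.4713% = 34.1342% ≈ 34.1%.

34.1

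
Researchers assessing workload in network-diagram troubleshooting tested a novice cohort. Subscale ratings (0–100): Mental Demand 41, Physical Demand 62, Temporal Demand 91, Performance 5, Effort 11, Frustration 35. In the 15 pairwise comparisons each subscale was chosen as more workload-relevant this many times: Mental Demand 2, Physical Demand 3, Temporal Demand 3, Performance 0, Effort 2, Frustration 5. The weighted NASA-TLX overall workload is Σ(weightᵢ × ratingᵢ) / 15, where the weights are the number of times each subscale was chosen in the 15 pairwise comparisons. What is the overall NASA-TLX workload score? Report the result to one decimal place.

The tallies are the weights (they sum to 15).
Weighted sum = 2·41 + 3·62 + 3·91 + 0·5 + 2·11 + 5·35
            = 82 + 186 + 273 + 0 + 22 + 175 = 738.
Overall workload = 738 / 15 = 49.2000 ≈ 49.2.

49.2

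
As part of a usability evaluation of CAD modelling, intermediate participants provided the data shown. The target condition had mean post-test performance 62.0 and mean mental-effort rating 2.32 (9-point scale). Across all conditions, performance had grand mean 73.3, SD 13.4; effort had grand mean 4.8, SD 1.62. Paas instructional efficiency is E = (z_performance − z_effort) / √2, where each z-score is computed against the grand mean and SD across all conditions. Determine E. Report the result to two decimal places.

z_performance = (62.0 − 73.3) / 13.4 = -11.3000 / 13.4 = -0.8433.
z_effort = (2.32 − 4.8) / 1.62 = -2.4800 / 1.62 = -1.5309.
z_P − z_E = -0.8433 − (-1.5309) = 0.6876.
E = 0.6876 / √2 = 0.6876 / 1.41421 = 0.4862 ≈ 0.49.

0.49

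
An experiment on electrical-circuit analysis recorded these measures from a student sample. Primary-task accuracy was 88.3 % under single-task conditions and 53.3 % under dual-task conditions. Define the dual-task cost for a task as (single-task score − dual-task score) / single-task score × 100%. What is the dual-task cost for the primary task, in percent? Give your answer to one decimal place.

39.6

Cost = (88.3 − 53.3) / 88.3 × 100%
     = 35.0000 / 88.3 × 100% = 39.6376%.
≈ 39.6%.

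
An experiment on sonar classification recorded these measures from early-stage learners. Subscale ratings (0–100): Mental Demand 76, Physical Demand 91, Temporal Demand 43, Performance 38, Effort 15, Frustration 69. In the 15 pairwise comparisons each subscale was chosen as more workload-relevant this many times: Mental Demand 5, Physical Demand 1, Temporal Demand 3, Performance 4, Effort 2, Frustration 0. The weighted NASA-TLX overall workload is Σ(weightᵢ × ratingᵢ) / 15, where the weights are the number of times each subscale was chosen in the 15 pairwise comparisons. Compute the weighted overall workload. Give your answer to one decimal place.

The tallies are the weights (they sum to 15).
Weighted sum = 5·76 + 1·91 + 3·43 + 4·38 + 2·15 + 0·69
            = 380 + 91 + 129 + 152 + 30 + 0 = 782.
Overall workload = 782 / 15 = 52.1333 ≈ 52.1.

52.1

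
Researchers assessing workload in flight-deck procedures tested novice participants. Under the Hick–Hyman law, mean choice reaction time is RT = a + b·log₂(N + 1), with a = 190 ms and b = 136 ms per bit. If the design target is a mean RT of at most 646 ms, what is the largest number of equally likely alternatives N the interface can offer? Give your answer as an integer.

Set 190 + 136·log₂(N + 1) ≤ 646.
log₂(N + 1) ≤ (646 − 190) / 136 = 3.3529.
N + 1 ≤ 2^3.3529 = 10.2170.
N ≤ 9.2170, so the largest integer N is 9.

9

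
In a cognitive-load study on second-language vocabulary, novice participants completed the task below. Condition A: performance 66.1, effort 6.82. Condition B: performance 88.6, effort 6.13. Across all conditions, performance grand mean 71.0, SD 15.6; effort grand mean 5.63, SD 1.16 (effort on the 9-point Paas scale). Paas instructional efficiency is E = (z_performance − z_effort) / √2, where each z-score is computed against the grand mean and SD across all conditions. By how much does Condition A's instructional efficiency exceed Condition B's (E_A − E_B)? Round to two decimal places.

-1.44

Condition A: z_P = (66.1 − 71.0)/15.6 = -0.3141; z_E = (6.82 − 5.63)/1.16 = 1.0259; E_A = (-0.3141 − 1.0259)/√2 = -0.9475.
Condition B: z_P = (88.6 − 71.0)/15.6 = 1.1282; z_E = (6.13 − 5.63)/1.16 = 0.4310; E_B = (1.1282 − 0.4310)/√2 = 0.4930.
E_A − E_B = -0.9475 − 0.4930 = -1.4405 ≈ -1.44.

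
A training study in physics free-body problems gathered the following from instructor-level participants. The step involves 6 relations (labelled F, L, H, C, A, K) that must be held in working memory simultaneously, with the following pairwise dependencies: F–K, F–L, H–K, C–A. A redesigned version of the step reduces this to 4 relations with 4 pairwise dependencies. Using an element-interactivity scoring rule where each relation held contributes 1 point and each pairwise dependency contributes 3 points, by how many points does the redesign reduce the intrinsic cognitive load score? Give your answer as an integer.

Original: 6 × 1 + 4 × 3 = 6 + 12 = 18.
Redesigned: 4 × 1 + 4 × 3 = 4 + 12 = 16.
Reduction = 18 − 16 = 2.

2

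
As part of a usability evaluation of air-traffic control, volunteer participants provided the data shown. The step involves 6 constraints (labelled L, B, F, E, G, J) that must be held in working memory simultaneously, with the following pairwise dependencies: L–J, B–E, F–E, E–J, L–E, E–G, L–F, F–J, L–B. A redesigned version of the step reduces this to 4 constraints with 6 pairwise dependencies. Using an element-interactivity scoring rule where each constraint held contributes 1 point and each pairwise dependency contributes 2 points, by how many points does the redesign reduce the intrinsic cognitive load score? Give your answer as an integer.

Original: 6 × 1 + 9 × 2 = 6 + 18 = 24.
Redesigned: 4 × 1 + 6 × 2 = 4 + 12 = 16.
Reduction = 24 − 16 = 8.

8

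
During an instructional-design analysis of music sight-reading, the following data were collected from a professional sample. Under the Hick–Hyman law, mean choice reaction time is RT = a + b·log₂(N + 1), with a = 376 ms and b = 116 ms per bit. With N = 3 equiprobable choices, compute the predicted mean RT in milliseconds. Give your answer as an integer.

608

log₂(3 + 1) = log₂(4) = 2.0000.
RT = 376 + 116 × 2.0000 = 376 + 232.0000 = 608.0000 ms.
≈ 608 ms.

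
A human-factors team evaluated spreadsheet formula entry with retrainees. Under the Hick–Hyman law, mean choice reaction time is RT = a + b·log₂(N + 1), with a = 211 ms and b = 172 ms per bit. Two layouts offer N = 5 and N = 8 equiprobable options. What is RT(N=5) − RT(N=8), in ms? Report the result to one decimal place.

RT(5) = 211 + 172·log₂(6) = 211 + 172·2.5850 = 655.6200 ms.
RT(8) = 211 + 172·log₂(9) = 211 + 172·3.1699 = 756.2228 ms.
Difference = 655.6200 − 756.2228 = -100.6028 ≈ -100.6 ms.

-100.6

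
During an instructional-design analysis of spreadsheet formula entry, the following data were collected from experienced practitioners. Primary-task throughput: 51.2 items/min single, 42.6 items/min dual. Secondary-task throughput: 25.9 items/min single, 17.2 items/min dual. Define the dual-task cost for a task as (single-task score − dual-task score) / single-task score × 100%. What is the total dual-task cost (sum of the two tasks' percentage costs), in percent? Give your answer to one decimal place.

50.4

Primary cost = (51.2 − 42.6) / 51.2 × 100% = 16.7969%.
Secondary cost = (25.9 − 17.2) / 25.9 × 100% = 33.5907%.
Total = 16.7969% + 33.5907% = 50.3876% ≈ 50.4%.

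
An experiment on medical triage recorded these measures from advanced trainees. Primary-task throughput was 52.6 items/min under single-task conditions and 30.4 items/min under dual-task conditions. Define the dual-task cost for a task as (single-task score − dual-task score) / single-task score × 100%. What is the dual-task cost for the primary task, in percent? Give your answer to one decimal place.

Cost = (52.6 − 30.4) / 52.6 × 100%
     = 22.2000 / 52.6 × 100% = 42.2053%.
≈ 42.2%.

42.2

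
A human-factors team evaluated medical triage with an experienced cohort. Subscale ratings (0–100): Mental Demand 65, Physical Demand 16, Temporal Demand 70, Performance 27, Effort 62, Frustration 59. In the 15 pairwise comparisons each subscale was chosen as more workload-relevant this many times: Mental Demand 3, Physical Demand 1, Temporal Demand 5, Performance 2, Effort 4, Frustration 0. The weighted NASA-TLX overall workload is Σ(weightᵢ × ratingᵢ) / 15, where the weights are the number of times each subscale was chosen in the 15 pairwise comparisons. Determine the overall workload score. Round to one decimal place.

The tallies are the weights (they sum to 15).
Weighted sum = 3·65 + 1·16 + 5·70 + 2·27 + 4·62 + 0·59
            = 195 + 16 + 350 + 54 + 248 + 0 = 863.
Overall workload = 863 / 15 = 57.5333 ≈ 57.5.

57.5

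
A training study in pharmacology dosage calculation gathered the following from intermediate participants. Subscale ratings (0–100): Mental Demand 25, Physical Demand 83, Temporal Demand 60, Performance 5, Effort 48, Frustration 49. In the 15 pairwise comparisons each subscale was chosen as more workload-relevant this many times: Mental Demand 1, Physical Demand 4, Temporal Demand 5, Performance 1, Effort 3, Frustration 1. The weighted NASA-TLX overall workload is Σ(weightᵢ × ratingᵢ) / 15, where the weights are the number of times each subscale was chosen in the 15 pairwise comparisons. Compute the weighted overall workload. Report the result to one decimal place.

57.0

The tallies are the weights (they sum to 15).
Weighted sum = 1·25 + 4·83 + 5·60 + 1·5 + 3·48 + 1·49
            = 25 + 332 + 300 + 5 + 144 + 49 = 855.
Overall workload = 855 / 15 = 57.0000 ≈ 57.0.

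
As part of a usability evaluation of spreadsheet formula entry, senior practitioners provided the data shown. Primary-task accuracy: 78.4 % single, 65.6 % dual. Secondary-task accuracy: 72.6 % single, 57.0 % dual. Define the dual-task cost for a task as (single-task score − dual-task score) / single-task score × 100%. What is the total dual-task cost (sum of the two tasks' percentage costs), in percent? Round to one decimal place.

Primary cost = (78.4 − 65.6) / 78.4 × 100% = 16.3265%.
Secondary cost = (72.6 − 57.0) / 72.6 × 100% = 21.4876%.
Total = 16.3265% + 21.4876% = 37.8141% ≈ 37.8%.

37.8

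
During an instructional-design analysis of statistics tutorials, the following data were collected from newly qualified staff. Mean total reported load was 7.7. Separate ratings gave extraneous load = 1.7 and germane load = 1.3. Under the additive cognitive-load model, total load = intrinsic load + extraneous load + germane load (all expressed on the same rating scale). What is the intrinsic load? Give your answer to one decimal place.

4.7

intrinsic load = total − extraneous − germane
             = 7.7 − 1.7 − 1.3 = 4.7.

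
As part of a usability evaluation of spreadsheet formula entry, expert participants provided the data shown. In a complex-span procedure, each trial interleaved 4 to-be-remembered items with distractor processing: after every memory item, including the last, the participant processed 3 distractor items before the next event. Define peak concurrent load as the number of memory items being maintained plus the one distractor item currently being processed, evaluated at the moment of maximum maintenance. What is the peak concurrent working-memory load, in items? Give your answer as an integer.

Maintenance is greatest during the distractor(s) after memory item 4: all 4 memory items are being held.
One distractor item is concurrently being processed.
Peak concurrent load = 4 + 1 = 5 items.

5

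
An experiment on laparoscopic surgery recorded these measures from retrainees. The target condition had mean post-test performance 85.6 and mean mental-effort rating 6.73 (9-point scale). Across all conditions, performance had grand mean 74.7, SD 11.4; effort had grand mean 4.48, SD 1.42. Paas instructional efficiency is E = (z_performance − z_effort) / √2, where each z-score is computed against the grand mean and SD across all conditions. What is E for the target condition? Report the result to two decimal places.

z_performance = (85.6 − 74.7) / 11.4 = 10.9000 / 11.4 = 0.9561.
z_effort = (6.73 − 4.48) / 1.42 = 2.2500 / 1.42 = 1.5845.
z_P − z_E = 0.9561 − 1.5845 = -0.6284.
E = -0.6284 / √2 = -0.6284 / 1.41421 = -0.4443 ≈ -0.44.

-0.44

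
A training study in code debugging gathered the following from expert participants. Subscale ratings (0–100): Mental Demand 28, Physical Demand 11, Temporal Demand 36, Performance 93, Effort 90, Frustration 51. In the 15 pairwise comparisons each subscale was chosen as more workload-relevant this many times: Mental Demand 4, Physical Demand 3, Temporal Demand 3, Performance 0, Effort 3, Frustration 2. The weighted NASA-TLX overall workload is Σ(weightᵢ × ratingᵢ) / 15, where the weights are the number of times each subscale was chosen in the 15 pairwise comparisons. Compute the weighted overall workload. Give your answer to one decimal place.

41.7

The tallies are the weights (they sum to 15).
Weighted sum = 4·28 + 3·11 + 3·36 + 0·93 + 3·90 + 2·51
            = 112 + 33 + 108 + 0 + 270 + 102 = 625.
Overall workload = 625 / 15 = 41.6667 ≈ 41.7.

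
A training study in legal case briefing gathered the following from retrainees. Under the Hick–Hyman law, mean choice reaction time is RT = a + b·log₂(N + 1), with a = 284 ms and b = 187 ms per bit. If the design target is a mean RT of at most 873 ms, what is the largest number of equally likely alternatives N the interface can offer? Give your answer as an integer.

7

Set 284 + 187·log₂(N + 1) ≤ 873.
log₂(N + 1) ≤ (873 − 284) / 187 = 3.1497.
N + 1 ≤ 2^3.1497 = 8.8747.
N ≤ 7.8747, so the largest integer N is 7.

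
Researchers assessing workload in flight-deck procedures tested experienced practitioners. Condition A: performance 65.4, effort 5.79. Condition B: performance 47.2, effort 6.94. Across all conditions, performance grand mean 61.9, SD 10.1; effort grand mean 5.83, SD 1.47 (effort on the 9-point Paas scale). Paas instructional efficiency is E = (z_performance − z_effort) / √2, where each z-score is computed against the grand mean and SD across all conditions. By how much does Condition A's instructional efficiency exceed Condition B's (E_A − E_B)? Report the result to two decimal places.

1.83

Condition A: z_P = (65.4 − 61.9)/10.1 = 0.3465; z_E = (5.79 − 5.83)/1.47 = -0.0272; E_A = (0.3465 − (-0.0272))/√2 = 0.2642.
Condition B: z_P = (47.2 − 61.9)/10.1 = -1.4554; z_E = (6.94 − 5.83)/1.47 = 0.7551; E_B = (-1.4554 − 0.7551)/√2 = -1.5631.
E_A − E_B = 0.2642 − (-1.5631) = 1.8273 ≈ 1.83.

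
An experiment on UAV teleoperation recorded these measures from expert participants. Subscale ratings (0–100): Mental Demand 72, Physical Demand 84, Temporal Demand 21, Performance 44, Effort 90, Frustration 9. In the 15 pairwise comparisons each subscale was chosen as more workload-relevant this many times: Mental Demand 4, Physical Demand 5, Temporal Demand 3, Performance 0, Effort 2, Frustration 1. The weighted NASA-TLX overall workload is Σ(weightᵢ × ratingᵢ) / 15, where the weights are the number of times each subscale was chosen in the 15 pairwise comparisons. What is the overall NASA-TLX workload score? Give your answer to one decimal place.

64.0

The tallies are the weights (they sum to 15).
Weighted sum = 4·72 + 5·84 + 3·21 + 0·44 + 2·90 + 1·9
            = 288 + 420 + 63 + 0 + 180 + 9 = 960.
Overall workload = 960 / 15 = 64.0000 ≈ 64.0.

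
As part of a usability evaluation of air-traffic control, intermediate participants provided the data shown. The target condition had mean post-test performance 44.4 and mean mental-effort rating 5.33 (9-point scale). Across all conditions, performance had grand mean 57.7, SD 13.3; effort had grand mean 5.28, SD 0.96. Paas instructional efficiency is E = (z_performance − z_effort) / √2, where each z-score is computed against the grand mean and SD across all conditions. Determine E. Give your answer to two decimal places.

-0.74

z_performance = (44.4 − 57.7) / 13.3 = -13.3000 / 13.3 = -1.0000.
z_effort = (5.33 − 5.28) / 0.96 = 0.0500 / 0.96 = 0.0521.
z_P − z_E = -1.0000 − 0.0521 = -1.0521.
E = -1.0521 / √2 = -1.0521 / 1.41421 = -0.7439 ≈ -0.74.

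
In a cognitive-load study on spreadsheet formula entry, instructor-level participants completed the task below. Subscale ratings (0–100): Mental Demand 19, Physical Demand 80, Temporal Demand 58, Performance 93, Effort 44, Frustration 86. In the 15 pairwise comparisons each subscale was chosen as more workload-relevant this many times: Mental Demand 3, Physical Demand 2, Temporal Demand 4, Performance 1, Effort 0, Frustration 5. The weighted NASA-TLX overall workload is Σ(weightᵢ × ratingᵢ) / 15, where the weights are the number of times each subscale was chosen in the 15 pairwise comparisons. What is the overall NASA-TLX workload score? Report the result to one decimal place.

The tallies are the weights (they sum to 15).
Weighted sum = 3·19 + 2·80 + 4·58 + 1·93 + 0·44 + 5·86
            = 57 + 160 + 232 + 93 + 0 + 430 = 972.
Overall workload = 972 / 15 = 64.8000 ≈ 64.8.

64.8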